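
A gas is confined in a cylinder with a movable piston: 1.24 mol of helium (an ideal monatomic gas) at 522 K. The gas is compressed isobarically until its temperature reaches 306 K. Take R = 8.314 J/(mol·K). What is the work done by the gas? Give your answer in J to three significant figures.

W ≈ -2230 J

Isobaric: W = P ΔV = nR ΔT.
W = (1.24)(8.314)(306 − 522) = -2227 J.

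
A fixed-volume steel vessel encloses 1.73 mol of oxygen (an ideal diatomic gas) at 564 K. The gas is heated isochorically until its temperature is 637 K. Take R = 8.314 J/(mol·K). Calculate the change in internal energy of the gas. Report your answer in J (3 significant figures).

ΔU ≈ 2620 J

Constant volume ⇒ W = 0, so Q = ΔU = nCᵥΔT with Cᵥ = 5R/2 = 20.79 J/(mol·K).
ΔU = (1.73)(20.79)(637 − 564) = 2625 J.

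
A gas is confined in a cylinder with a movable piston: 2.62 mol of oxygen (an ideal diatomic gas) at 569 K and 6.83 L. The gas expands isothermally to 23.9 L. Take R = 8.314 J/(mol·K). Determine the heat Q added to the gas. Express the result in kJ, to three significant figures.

Q ≈ 15.5 kJ

Isothermal ⇒ ΔU = 0, so Q = W = nRT ln(V₂/V₁).
Q = (2.62)(8.314)(569) ln(23.9/6.83) = 12394 × 1.253 = 15525 J.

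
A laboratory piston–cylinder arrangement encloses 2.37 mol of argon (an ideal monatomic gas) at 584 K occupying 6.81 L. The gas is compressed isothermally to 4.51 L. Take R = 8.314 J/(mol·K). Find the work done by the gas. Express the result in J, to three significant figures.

W ≈ -4740 J

Isothermal: W = nRT ln(V₂/V₁).
W = (2.37)(8.314)(584) × ln(4.51/6.81)
  = 11507 × -0.4121
W_by_gas = -4742 J.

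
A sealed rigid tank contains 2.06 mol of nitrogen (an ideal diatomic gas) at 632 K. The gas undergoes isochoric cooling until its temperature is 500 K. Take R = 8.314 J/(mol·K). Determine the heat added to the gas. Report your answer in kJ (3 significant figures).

Q ≈ -5.65 kJ

Constant volume ⇒ W = 0, so Q = ΔU = nCᵥΔT with Cᵥ = 5R/2 = 20.79 J/(mol·K).
ΔU = (2.06)(20.79)(500 − 632) = -5652 J.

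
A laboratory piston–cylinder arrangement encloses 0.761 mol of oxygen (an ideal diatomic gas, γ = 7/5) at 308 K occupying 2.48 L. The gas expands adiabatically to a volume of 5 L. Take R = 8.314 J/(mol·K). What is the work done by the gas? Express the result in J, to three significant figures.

Adiabatic: TV^(γ−1) = const with γ = 7/5.
T₂ = T₁ (V₁/V₂)^(γ−1) = 308 × (2.48/5)^0.4 = 308 × 0.7554 = 232.7 K.
W_by = nCᵥ(T₁ − T₂) = (0.761)(20.79)(308 − 232.7) = 1191 J.

W ≈ 1190 J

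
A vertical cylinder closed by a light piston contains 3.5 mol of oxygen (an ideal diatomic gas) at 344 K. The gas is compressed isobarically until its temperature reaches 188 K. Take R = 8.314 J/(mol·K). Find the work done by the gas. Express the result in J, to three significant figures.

Isobaric: W = P ΔV = nR ΔT.
W = (3.5)(8.314)(188 − 344) = -4539 J.

W ≈ -4540 J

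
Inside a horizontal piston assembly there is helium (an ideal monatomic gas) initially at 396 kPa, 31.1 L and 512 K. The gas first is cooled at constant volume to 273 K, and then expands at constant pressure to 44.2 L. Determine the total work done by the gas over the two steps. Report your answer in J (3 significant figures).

Step 1 (isochoric): W = 0 (constant volume).
After step 1: P = 211.1 kPa (V unchanged).
Step 2 (isobaric): W = PΔV = (211.1 kPa)(44.2 − 31.1 L) = 2766 J.
W_total = 0 + 2766 = 2766 J.

W_total ≈ 2770 J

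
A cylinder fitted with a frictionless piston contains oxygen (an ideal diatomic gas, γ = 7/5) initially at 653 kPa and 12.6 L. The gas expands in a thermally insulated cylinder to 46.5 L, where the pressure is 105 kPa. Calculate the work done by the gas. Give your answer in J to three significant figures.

W ≈ 8360 J

Adiabatic: W = (P₁V₁ − P₂V₂)/(γ − 1) with γ = 7/5.
P₁V₁ = 8228 J, P₂V₂ = 4882 J.
W = (8228 − 4882) / 0.4 = 8363 J.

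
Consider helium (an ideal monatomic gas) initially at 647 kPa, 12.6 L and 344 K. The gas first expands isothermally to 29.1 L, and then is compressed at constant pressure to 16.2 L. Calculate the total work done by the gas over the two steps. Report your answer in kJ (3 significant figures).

Step 1 (isothermal): W = P₁V₁ ln(V₂/V₁) = (8152) ln(29.1/12.6) = 6824 J.
After step 1: P = 280.1 kPa, V = 29.1 L, T = 344 K.
Step 2 (isobaric): W = PΔV = (280.1 kPa)(16.2 − 29.1 L) = -3614 J.
W_total = 6824 − 3614 = 3210 J.

W_total ≈ 3.21 kJ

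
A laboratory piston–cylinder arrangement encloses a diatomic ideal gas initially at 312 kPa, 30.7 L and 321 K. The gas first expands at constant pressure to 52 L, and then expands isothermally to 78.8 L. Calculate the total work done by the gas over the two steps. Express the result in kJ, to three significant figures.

W_total ≈ 13.4 kJ

Step 1 (isobaric): W = PΔV = (312 kPa)(52 − 30.7 L) = 6646 J.
After step 1: P = 312 kPa, V = 52 L, T = 543.7 K.
Step 2 (isothermal): W = P₁V₁ ln(V₂/V₁) = (16224) ln(78.8/52) = 6744 J.
W_total = 6646 + 6744 = 13389 J.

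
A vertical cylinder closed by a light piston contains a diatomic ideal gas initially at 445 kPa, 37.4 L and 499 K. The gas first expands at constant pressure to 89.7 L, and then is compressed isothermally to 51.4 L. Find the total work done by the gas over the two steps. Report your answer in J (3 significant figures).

Step 1 (isobaric): W = PΔV = (445 kPa)(89.7 − 37.4 L) = 23274 J.
After step 1: P = 445 kPa, V = 89.7 L, T = 1197 K.
Step 2 (isothermal): W = P₁V₁ ln(V₂/V₁) = (39916) ln(51.4/89.7) = -22227 J.
W_total = 23274 − 22227 = 1047 J.

W_total ≈ 1050 J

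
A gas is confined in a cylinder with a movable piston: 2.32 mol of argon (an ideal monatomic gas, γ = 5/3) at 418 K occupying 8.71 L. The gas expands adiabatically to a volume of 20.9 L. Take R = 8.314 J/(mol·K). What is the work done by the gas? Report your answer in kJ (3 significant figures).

W ≈ 5.35 kJ

Adiabatic: TV^(γ−1) = const with γ = 5/3.
T₂ = T₁ (V₁/V₂)^(γ−1) = 418 × (8.71/20.9)^0.667 = 418 × 0.5579 = 233.2 K.
W_by = nCᵥ(T₁ − T₂) = (2.32)(12.47)(418 − 233.2) = 5346 J.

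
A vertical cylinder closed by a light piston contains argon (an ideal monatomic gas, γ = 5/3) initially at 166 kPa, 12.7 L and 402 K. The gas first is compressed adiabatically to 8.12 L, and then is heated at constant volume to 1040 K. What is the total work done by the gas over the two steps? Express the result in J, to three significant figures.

Step 1 (adiabatic): W = (P₁V₁ − P₂V₂)/(γ−1) = (2108 − 2841)/0.667 = -1099 J.
Step 2 (isochoric): W = 0 (constant volume).
W_total = -1099 + 0 = -1099 J.

W_total ≈ -1100 J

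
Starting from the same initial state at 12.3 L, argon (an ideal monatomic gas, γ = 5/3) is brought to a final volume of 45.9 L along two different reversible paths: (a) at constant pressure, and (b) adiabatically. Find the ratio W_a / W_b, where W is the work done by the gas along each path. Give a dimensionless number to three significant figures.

W_a / W_b ≈ 3.12

Path (a) isobaric: W = P₁(V₂ − V₁) → W_a/(P₁V₁) = 2.732.
Path (b) adiabatic: W = P₁V₁(1 − (V₁/V₂)^(γ−1))/(γ−1) → W_b/(P₁V₁) = 0.8765.
W_a / W_b = 2.732 / 0.8765 = 3.117.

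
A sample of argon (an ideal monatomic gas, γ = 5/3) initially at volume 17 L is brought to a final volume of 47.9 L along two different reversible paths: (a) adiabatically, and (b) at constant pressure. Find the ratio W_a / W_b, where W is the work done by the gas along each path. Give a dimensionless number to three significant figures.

Path (a) adiabatic: W = P₁V₁(1 − (V₁/V₂)^(γ−1))/(γ−1) → W_a/(P₁V₁) = 0.7481.
Path (b) isobaric: W = P₁(V₂ − V₁) → W_b/(P₁V₁) = 1.818.
W_a / W_b = 0.7481 / 1.818 = 0.4116.

W_a / W_b ≈ 0.412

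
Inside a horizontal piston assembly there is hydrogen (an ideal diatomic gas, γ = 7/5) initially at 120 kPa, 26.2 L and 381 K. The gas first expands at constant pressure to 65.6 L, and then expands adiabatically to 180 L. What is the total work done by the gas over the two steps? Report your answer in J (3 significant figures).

Step 1 (isobaric): W = PΔV = (120 kPa)(65.6 − 26.2 L) = 4728 J.
After step 1: P = 120 kPa, V = 65.6 L, T = 954 K.
Step 2 (adiabatic): W = (P₁V₁ − P₂V₂)/(γ−1) = (7872 − 5257)/0.4 = 6538 J.
W_total = 4728 + 6538 = 11266 J.

W_total ≈ 11300 J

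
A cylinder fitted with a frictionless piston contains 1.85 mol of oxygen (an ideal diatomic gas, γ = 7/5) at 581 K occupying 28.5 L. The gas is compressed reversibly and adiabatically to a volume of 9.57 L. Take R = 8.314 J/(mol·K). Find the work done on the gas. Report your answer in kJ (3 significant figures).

W ≈ 12.2 kJ

Adiabatic: TV^(γ−1) = const with γ = 7/5.
T₂ = T₁ (V₁/V₂)^(γ−1) = 581 × (28.5/9.57)^0.4 = 581 × 1.547 = 899 K.
W_by = nCᵥ(T₁ − T₂) = (1.85)(20.79)(581 − 899) = -12227 J.
Work on gas = −W_by = 12227 J.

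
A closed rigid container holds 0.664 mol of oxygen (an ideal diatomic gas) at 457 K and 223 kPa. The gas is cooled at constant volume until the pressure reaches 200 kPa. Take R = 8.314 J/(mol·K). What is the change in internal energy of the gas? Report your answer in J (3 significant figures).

ΔU ≈ -651 J

Constant volume ⇒ W = 0, so Q = ΔU = nCᵥΔT with Cᵥ = 5R/2 = 20.79 J/(mol·K).
At constant V, T₂/T₁ = P₂/P₁ ⇒ ΔT = T₁(P₂/P₁ − 1) = 457·(200/223 − 1) = -47.13 K.
ΔU = (0.664)(20.79)(-47.13) = -650.5 J.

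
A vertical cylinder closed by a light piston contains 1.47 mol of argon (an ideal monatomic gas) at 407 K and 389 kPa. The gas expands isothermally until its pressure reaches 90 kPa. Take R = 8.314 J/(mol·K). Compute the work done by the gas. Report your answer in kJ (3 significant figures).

Isothermal process: W = nRT ln(V₂/V₁) = nRT ln(P₁/P₂).
W = (1.47)(8.314)(407) × ln(389/90)
  = 4974 × ln(4.322) = 4974 × 1.464
W_by_gas = 7281 J.

W ≈ 7.28 kJ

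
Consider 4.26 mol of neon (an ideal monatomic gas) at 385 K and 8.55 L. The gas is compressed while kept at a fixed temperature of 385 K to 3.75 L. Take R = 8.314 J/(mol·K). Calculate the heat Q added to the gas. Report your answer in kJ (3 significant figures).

Q ≈ -11.2 kJ

Isothermal ⇒ ΔU = 0, so Q = W = nRT ln(V₂/V₁).
Q = (4.26)(8.314)(385) ln(3.75/8.55) = 13636 × -0.8242 = -11238 J.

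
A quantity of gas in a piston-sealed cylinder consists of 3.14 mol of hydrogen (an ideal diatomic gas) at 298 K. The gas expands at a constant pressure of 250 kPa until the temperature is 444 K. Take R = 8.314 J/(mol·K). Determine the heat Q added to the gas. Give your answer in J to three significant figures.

Isobaric: W = nRΔT = (3.14)(8.314)(146) = 3811 J.
ΔU = nCᵥΔT with Cᵥ = 5R/2: ΔU = (3.14)(20.79)(146) = 9529 J.
Q = ΔU + W = 9529 + 3811 = 13340 J.

Q ≈ 13300 J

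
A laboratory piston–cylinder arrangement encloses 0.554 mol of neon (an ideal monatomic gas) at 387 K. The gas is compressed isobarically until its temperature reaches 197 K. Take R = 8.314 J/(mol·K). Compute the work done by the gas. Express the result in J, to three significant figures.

Isobaric: W = P ΔV = nR ΔT.
W = (0.554)(8.314)(197 − 387) = -875.1 J.

W ≈ -875 J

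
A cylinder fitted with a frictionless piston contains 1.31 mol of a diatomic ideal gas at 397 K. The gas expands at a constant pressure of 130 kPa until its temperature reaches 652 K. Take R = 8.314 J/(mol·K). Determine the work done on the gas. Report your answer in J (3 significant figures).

Isobaric: W = P ΔV = nR ΔT.
W = (1.31)(8.314)(652 − 397) = 2777 J.
Work on gas = −W_by = -2777 J.

W ≈ -2780 J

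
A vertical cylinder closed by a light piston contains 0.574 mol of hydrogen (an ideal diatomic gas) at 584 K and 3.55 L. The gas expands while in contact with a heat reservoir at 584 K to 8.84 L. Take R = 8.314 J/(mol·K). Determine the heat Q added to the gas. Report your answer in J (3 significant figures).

Isothermal ⇒ ΔU = 0, so Q = W = nRT ln(V₂/V₁).
Q = (0.574)(8.314)(584) ln(8.84/3.55) = 2787 × 0.9123 = 2543 J.

Q ≈ 2540 J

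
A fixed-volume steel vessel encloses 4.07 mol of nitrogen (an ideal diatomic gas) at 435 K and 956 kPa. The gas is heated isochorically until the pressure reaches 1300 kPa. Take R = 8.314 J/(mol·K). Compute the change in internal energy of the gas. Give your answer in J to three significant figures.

Constant volume ⇒ W = 0, so Q = ΔU = nCᵥΔT with Cᵥ = 5R/2 = 20.79 J/(mol·K).
At constant V, T₂/T₁ = P₂/P₁ ⇒ ΔT = T₁(P₂/P₁ − 1) = 435·(1300/956 − 1) = 156.5 K.
ΔU = (4.07)(20.79)(156.5) = 13241 J.

ΔU ≈ 13200 J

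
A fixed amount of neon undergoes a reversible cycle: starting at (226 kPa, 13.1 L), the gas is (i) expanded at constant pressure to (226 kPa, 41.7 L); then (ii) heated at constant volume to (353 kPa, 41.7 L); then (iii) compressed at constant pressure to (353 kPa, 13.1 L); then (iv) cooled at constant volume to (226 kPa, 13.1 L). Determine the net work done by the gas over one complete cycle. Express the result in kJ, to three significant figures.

W_net ≈ -3.63 kJ

Constant-volume legs do no work.
W(i) = (226)(41.7 − 13.1) = 6464 J; W(iii) = (353)(13.1 − 41.7) = -10096 J.
W_net = 6464 − 10096 = -3632 J (the counter-clockwise enclosed area).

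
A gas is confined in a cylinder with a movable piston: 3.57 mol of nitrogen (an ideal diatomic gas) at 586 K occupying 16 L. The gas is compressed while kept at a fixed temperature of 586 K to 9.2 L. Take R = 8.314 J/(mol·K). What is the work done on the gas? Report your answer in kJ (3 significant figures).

Isothermal: W = nRT ln(V₂/V₁).
W = (3.57)(8.314)(586) × ln(9.2/16)
  = 17393 × -0.5534
W_by_gas = -9625 J; work on gas = −W_by = 9625 J.

W ≈ 9.63 kJ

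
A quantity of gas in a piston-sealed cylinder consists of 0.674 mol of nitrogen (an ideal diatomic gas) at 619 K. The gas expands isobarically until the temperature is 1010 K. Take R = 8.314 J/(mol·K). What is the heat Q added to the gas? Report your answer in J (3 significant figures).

Q ≈ 7670 J

Isobaric: W = nRΔT = (0.674)(8.314)(391) = 2191 J.
ΔU = nCᵥΔT with Cᵥ = 5R/2: ΔU = (0.674)(20.79)(391) = 5478 J.
Q = ΔU + W = 5478 + 2191 = 7669 J.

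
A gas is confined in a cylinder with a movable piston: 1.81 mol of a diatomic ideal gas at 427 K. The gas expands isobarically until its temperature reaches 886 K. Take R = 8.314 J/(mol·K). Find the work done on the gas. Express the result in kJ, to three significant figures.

W ≈ -6.91 kJ

Isobaric: W = P ΔV = nR ΔT.
W = (1.81)(8.314)(886 − 427) = 6907 J.
Work on gas = −W_by = -6907 J.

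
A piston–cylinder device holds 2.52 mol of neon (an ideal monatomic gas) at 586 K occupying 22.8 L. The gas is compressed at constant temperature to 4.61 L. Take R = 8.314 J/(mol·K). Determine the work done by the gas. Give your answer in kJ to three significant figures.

Isothermal: W = nRT ln(V₂/V₁).
W = (2.52)(8.314)(586) × ln(4.61/22.8)
  = 12277 × -1.599
W_by_gas = -19626 J.

W ≈ -19.6 kJ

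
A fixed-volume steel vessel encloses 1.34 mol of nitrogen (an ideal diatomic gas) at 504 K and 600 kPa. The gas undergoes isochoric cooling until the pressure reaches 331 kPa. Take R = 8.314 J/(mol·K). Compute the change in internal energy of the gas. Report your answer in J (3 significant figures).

Constant volume ⇒ W = 0, so Q = ΔU = nCᵥΔT with Cᵥ = 5R/2 = 20.79 J/(mol·K).
At constant V, T₂/T₁ = P₂/P₁ ⇒ ΔT = T₁(P₂/P₁ − 1) = 504·(331/600 − 1) = -226 K.
ΔU = (1.34)(20.79)(-226) = -6293 J.

ΔU ≈ -6290 J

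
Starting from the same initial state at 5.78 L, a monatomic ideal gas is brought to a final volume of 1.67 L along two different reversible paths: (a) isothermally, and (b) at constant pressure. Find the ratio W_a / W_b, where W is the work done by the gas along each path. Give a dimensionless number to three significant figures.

Path (a) isothermal: W = P₁V₁ ln(V₂/V₁) → W_a/(P₁V₁) = -1.242.
Path (b) isobaric: W = P₁(V₂ − V₁) → W_b/(P₁V₁) = -0.7111.
W_a / W_b = -1.242 / -0.7111 = 1.746.

W_a / W_b ≈ 1.75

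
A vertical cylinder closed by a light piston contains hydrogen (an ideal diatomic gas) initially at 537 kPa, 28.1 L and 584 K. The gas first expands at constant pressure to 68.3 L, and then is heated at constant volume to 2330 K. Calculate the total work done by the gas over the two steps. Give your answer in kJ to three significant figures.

Step 1 (isobaric): W = PΔV = (537 kPa)(68.3 − 28.1 L) = 21587 J.
Step 2 (isochoric): W = 0 (constant volume).
W_total = 21587 + 0 = 21587 J.

W_total ≈ 21.6 kJ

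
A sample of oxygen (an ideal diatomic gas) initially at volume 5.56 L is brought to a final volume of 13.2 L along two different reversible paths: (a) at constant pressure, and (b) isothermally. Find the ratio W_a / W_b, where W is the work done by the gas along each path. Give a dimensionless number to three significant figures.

W_a / W_b ≈ 1.59

Path (a) isobaric: W = P₁(V₂ − V₁) → W_a/(P₁V₁) = 1.374.
Path (b) isothermal: W = P₁V₁ ln(V₂/V₁) → W_b/(P₁V₁) = 0.8646.
W_a / W_b = 1.374 / 0.8646 = 1.589.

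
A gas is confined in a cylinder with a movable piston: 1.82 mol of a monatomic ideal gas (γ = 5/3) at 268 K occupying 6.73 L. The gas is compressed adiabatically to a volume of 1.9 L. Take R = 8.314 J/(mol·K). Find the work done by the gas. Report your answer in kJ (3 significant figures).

W ≈ -8.05 kJ

Adiabatic: TV^(γ−1) = const with γ = 5/3.
T₂ = T₁ (V₁/V₂)^(γ−1) = 268 × (6.73/1.9)^0.667 = 268 × 2.324 = 622.7 K.
W_by = nCᵥ(T₁ − T₂) = (1.82)(12.47)(268 − 622.7) = -8052 J.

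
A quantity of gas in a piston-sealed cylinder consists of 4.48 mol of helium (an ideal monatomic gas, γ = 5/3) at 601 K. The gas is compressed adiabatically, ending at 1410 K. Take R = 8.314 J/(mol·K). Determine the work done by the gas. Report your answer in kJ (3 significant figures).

W ≈ -45.2 kJ

Adiabatic ⇒ Q = 0, so W_by = −ΔU = nCᵥ(T₁ − T₂).
Cᵥ = 3R/2 = 12.47 J/(mol·K).
W = (4.48)(12.47)(601 − 1410) = -45199 J.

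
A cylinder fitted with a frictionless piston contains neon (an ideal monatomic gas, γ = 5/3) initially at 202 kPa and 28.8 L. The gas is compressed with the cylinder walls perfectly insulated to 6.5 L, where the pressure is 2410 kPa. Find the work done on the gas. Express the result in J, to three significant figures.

W ≈ 14800 J

Adiabatic: W = (P₁V₁ − P₂V₂)/(γ − 1) with γ = 5/3.
P₁V₁ = 5818 J, P₂V₂ = 15665 J.
W = (5818 − 15665) / 0.6667 = -14771 J.
Work on gas = −W_by = 14771 J.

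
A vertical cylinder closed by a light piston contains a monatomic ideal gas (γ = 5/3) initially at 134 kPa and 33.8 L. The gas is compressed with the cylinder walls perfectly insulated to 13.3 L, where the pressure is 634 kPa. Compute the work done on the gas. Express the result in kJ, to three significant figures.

W ≈ 5.85 kJ

Adiabatic: W = (P₁V₁ − P₂V₂)/(γ − 1) with γ = 5/3.
P₁V₁ = 4529 J, P₂V₂ = 8432 J.
W = (4529 − 8432) / 0.6667 = -5855 J.
Work on gas = −W_by = 5855 J.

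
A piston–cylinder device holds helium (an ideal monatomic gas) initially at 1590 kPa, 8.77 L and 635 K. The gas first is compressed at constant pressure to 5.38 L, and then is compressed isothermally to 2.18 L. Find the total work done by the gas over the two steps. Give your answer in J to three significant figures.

Step 1 (isobaric): W = PΔV = (1590 kPa)(5.38 − 8.77 L) = -5390 J.
After step 1: P = 1590 kPa, V = 5.38 L, T = 389.5 K.
Step 2 (isothermal): W = P₁V₁ ln(V₂/V₁) = (8554) ln(2.18/5.38) = -7728 J.
W_total = -5390 − 7728 = -13118 J.

W_total ≈ -13100 J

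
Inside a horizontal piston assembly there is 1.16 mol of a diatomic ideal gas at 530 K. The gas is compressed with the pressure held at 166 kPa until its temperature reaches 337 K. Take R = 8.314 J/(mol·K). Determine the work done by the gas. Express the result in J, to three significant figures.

Isobaric: W = P ΔV = nR ΔT.
W = (1.16)(8.314)(337 − 530) = -1861 J.

W ≈ -1860 J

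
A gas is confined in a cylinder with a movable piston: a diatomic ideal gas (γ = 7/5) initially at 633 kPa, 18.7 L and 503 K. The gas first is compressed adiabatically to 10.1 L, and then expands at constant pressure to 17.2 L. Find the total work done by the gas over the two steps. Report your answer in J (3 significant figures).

W_total ≈ 2380 J

Step 1 (adiabatic): W = (P₁V₁ − P₂V₂)/(γ−1) = (11837 − 15144)/0.4 = -8268 J.
After step 1: P = 1499 kPa, V = 10.1 L, T = 643.5 K.
Step 2 (isobaric): W = PΔV = (1499 kPa)(17.2 − 10.1 L) = 10646 J.
W_total = -8268 + 10646 = 2378 J.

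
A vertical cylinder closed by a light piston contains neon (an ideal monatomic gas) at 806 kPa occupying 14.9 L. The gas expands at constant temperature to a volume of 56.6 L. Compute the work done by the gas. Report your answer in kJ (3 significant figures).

Isothermal: W = nRT ln(V₂/V₁) = P₁V₁ ln(V₂/V₁).
P₁V₁ = (806 kPa)(14.9 L) = 12009 J.
W = 12009 × ln(56.6/14.9) = 12009 × 1.335
W_by_gas = 16028 J.

W ≈ 16.0 kJ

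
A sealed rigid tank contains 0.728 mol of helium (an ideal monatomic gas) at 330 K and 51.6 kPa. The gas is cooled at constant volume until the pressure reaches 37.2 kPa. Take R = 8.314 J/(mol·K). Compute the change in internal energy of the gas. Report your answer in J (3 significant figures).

ΔU ≈ -836 J

Constant volume ⇒ W = 0, so Q = ΔU = nCᵥΔT with Cᵥ = 3R/2 = 12.47 J/(mol·K).
At constant V, T₂/T₁ = P₂/P₁ ⇒ ΔT = T₁(P₂/P₁ − 1) = 330·(37.2/51.6 − 1) = -92.09 K.
ΔU = (0.728)(12.47)(-92.09) = -836.1 J.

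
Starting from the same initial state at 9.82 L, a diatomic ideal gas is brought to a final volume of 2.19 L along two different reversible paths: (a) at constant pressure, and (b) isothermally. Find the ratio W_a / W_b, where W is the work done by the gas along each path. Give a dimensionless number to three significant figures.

W_a / W_b ≈ 0.518

Path (a) isobaric: W = P₁(V₂ − V₁) → W_a/(P₁V₁) = -0.777.
Path (b) isothermal: W = P₁V₁ ln(V₂/V₁) → W_b/(P₁V₁) = -1.501.
W_a / W_b = -0.777 / -1.501 = 0.5178.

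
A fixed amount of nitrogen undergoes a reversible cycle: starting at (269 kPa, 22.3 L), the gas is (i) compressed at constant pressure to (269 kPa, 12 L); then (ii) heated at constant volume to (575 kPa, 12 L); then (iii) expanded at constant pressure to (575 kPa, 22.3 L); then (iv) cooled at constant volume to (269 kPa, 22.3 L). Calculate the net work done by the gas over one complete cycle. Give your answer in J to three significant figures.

Constant-volume legs do no work.
W(i) = (269)(12 − 22.3) = -2771 J; W(iii) = (575)(22.3 − 12) = 5922 J.
W_net = -2771 + 5922 = 3152 J (the clockwise enclosed area).

W_net ≈ 3150 J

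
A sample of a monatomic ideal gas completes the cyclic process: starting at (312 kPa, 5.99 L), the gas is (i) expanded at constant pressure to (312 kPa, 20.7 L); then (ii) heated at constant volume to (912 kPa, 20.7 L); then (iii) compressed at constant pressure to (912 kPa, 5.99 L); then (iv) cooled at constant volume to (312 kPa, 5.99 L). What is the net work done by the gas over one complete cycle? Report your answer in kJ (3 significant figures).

Constant-volume legs do no work.
W(i) = (312)(20.7 − 5.99) = 4590 J; W(iii) = (912)(5.99 − 20.7) = -13416 J.
W_net = 4590 − 13416 = -8826 J (the counter-clockwise enclosed area).

W_net ≈ -8.83 kJ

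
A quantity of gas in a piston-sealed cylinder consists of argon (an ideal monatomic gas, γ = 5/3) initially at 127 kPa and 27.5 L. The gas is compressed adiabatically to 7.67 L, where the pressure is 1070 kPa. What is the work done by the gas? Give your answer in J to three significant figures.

Adiabatic: W = (P₁V₁ − P₂V₂)/(γ − 1) with γ = 5/3.
P₁V₁ = 3492 J, P₂V₂ = 8207 J.
W = (3492 − 8207) / 0.6667 = -7072 J.

W ≈ -7070 J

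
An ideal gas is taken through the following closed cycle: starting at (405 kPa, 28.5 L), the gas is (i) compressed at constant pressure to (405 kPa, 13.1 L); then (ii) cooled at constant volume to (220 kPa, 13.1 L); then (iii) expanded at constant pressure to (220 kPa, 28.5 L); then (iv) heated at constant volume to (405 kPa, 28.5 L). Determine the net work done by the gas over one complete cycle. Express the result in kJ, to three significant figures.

W_net ≈ -2.85 kJ

Constant-volume legs do no work.
W(i) = (405)(13.1 − 28.5) = -6237 J; W(iii) = (220)(28.5 − 13.1) = 3388 J.
W_net = -6237 + 3388 = -2849 J (the counter-clockwise enclosed area).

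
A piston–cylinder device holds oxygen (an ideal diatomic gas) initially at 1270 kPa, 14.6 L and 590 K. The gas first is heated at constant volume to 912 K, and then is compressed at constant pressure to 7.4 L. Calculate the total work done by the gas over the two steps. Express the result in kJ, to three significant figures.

W_total ≈ -14.1 kJ

Step 1 (isochoric): W = 0 (constant volume).
After step 1: P = 1963 kPa (V unchanged).
Step 2 (isobaric): W = PΔV = (1963 kPa)(7.4 − 14.6 L) = -14134 J.
W_total = 0 − 14134 = -14134 J.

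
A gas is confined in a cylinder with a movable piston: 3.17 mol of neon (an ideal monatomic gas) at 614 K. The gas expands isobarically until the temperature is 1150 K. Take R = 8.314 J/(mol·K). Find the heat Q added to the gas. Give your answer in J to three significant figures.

Q ≈ 35300 J

Isobaric: W = nRΔT = (3.17)(8.314)(536) = 14126 J.
ΔU = nCᵥΔT with Cᵥ = 3R/2: ΔU = (3.17)(12.47)(536) = 21190 J.
Q = ΔU + W = 21190 + 14126 = 35316 J.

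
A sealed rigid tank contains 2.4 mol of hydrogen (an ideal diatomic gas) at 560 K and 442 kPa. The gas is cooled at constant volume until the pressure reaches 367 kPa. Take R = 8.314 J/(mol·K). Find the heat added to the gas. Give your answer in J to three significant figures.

Constant volume ⇒ W = 0, so Q = ΔU = nCᵥΔT with Cᵥ = 5R/2 = 20.79 J/(mol·K).
At constant V, T₂/T₁ = P₂/P₁ ⇒ ΔT = T₁(P₂/P₁ − 1) = 560·(367/442 − 1) = -95.02 K.
ΔU = (2.4)(20.79)(-95.02) = -4740 J.

Q ≈ -4740 J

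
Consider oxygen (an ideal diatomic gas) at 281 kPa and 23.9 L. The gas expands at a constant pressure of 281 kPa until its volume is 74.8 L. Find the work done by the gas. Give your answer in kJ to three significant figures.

Isobaric: W = P ΔV.
W = (281 kPa)(74.8 − 23.9 L) = (281)(50.9) = 14303 J.

W ≈ 14.3 kJ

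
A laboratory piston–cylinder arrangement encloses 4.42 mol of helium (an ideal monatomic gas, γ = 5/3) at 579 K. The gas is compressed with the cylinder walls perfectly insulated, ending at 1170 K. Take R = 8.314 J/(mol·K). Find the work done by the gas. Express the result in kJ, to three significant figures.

Adiabatic ⇒ Q = 0, so W_by = −ΔU = nCᵥ(T₁ − T₂).
Cᵥ = 3R/2 = 12.47 J/(mol·K).
W = (4.42)(12.47)(579 − 1170) = -32577 J.

W ≈ -32.6 kJ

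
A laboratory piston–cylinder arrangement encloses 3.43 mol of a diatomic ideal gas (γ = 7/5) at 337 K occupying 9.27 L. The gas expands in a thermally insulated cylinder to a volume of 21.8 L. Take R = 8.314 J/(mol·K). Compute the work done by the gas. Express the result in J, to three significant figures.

Adiabatic: TV^(γ−1) = const with γ = 7/5.
T₂ = T₁ (V₁/V₂)^(γ−1) = 337 × (9.27/21.8)^0.4 = 337 × 0.7103 = 239.4 K.
W_by = nCᵥ(T₁ − T₂) = (3.43)(20.79)(337 − 239.4) = 6960 J.

W ≈ 6960 J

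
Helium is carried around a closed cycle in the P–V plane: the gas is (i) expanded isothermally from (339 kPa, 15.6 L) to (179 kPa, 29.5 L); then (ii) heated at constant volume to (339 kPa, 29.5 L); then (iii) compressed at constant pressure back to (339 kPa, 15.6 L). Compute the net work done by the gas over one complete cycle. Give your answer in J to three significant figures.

W_net ≈ -1340 J

Leg (i): W = PᵢVᵢ ln(V_f/Vᵢ) = (5288) ln(29.5/15.6) = 3369 J.
Leg (ii): W = 0.
Leg (iii): W = PΔV = (339)(15.6 − 29.5) = -4712 J.
W_net = 3369 − 4712 = -1343 J.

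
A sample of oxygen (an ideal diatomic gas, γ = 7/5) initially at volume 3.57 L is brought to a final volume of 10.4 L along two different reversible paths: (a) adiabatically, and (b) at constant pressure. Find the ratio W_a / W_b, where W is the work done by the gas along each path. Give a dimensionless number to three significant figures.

Path (a) adiabatic: W = P₁V₁(1 − (V₁/V₂)^(γ−1))/(γ−1) → W_a/(P₁V₁) = 0.87.
Path (b) isobaric: W = P₁(V₂ − V₁) → W_b/(P₁V₁) = 1.913.
W_a / W_b = 0.87 / 1.913 = 0.4547.

W_a / W_b ≈ 0.455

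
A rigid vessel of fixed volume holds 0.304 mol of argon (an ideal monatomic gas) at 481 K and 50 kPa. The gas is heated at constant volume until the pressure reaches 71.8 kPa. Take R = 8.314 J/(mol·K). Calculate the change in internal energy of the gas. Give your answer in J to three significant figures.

Constant volume ⇒ W = 0, so Q = ΔU = nCᵥΔT with Cᵥ = 3R/2 = 12.47 J/(mol·K).
At constant V, T₂/T₁ = P₂/P₁ ⇒ ΔT = T₁(P₂/P₁ − 1) = 481·(71.8/50 − 1) = 209.7 K.
ΔU = (0.304)(12.47)(209.7) = 795.1 J.

ΔU ≈ 795 J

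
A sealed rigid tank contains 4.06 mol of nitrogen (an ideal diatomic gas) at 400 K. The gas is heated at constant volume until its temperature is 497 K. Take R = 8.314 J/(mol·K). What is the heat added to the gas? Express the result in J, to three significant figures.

Q ≈ 8190 J

Constant volume ⇒ W = 0, so Q = ΔU = nCᵥΔT with Cᵥ = 5R/2 = 20.79 J/(mol·K).
ΔU = (4.06)(20.79)(497 − 400) = 8186 J.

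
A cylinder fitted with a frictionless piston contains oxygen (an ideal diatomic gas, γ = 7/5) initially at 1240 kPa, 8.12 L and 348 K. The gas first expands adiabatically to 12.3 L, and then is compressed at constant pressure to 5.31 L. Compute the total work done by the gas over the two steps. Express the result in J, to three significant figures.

W_total ≈ -994 J

Step 1 (adiabatic): W = (P₁V₁ − P₂V₂)/(γ−1) = (10069 − 8528)/0.4 = 3852 J.
After step 1: P = 693.3 kPa, V = 12.3 L, T = 294.7 K.
Step 2 (isobaric): W = PΔV = (693.3 kPa)(5.31 − 12.3 L) = -4846 J.
W_total = 3852 − 4846 = -993.9 J.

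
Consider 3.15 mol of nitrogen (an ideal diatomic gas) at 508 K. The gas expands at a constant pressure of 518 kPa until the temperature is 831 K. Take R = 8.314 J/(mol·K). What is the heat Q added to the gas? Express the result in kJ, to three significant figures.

Q ≈ 29.6 kJ

Isobaric: W = nRΔT = (3.15)(8.314)(323) = 8459 J.
ΔU = nCᵥΔT with Cᵥ = 5R/2: ΔU = (3.15)(20.79)(323) = 21148 J.
Q = ΔU + W = 21148 + 8459 = 29607 J.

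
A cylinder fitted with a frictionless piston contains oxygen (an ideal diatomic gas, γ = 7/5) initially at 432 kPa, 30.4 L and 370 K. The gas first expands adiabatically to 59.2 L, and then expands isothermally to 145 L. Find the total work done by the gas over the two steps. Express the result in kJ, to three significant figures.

Step 1 (adiabatic): W = (P₁V₁ − P₂V₂)/(γ−1) = (13133 − 10060)/0.4 = 7683 J.
After step 1: P = 169.9 kPa, V = 59.2 L, T = 283.4 K.
Step 2 (isothermal): W = P₁V₁ ln(V₂/V₁) = (10060) ln(145/59.2) = 9011 J.
W_total = 7683 + 9011 = 16695 J.

W_total ≈ 16.7 kJ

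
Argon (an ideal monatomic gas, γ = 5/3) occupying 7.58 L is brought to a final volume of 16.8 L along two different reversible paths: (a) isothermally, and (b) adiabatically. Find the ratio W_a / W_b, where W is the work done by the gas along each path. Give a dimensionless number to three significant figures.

W_a / W_b ≈ 1.29

Path (a) isothermal: W = P₁V₁ ln(V₂/V₁) → W_a/(P₁V₁) = 0.7959.
Path (b) adiabatic: W = P₁V₁(1 − (V₁/V₂)^(γ−1))/(γ−1) → W_b/(P₁V₁) = 0.6176.
W_a / W_b = 0.7959 / 0.6176 = 1.289.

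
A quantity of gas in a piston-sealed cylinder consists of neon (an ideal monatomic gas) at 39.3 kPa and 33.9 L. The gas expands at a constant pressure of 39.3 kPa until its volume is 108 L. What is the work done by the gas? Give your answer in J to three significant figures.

Isobaric: W = P ΔV.
W = (39.3 kPa)(108 − 33.9 L) = (39.3)(74.1) = 2912 J.

W ≈ 2910 J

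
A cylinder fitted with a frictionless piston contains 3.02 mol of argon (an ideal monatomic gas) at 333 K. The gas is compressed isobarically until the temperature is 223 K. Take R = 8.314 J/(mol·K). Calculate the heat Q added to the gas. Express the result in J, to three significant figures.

Q ≈ -6900 J

Isobaric: W = nRΔT = (3.02)(8.314)(-110) = -2762 J.
ΔU = nCᵥΔT with Cᵥ = 3R/2: ΔU = (3.02)(12.47)(-110) = -4143 J.
Q = ΔU + W = -4143 − 2762 = -6905 J.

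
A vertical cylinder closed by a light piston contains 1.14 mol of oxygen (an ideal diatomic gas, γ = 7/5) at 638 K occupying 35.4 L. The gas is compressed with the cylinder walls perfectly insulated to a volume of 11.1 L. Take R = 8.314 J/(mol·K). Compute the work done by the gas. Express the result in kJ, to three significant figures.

W ≈ -8.92 kJ

Adiabatic: TV^(γ−1) = const with γ = 7/5.
T₂ = T₁ (V₁/V₂)^(γ−1) = 638 × (35.4/11.1)^0.4 = 638 × 1.59 = 1015 K.
W_by = nCᵥ(T₁ − T₂) = (1.14)(20.79)(638 − 1015) = -8923 J.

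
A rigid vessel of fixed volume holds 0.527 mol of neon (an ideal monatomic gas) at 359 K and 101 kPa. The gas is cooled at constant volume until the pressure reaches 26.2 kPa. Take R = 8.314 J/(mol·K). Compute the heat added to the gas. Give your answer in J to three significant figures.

Q ≈ -1750 J

Constant volume ⇒ W = 0, so Q = ΔU = nCᵥΔT with Cᵥ = 3R/2 = 12.47 J/(mol·K).
At constant V, T₂/T₁ = P₂/P₁ ⇒ ΔT = T₁(P₂/P₁ − 1) = 359·(26.2/101 − 1) = -265.9 K.
ΔU = (0.527)(12.47)(-265.9) = -1747 J.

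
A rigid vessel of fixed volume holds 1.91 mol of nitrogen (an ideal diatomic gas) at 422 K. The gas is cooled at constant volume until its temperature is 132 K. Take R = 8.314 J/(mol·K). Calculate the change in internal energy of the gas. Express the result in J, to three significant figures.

Constant volume ⇒ W = 0, so Q = ΔU = nCᵥΔT with Cᵥ = 5R/2 = 20.79 J/(mol·K).
ΔU = (1.91)(20.79)(132 − 422) = -11513 J.

ΔU ≈ -11500 J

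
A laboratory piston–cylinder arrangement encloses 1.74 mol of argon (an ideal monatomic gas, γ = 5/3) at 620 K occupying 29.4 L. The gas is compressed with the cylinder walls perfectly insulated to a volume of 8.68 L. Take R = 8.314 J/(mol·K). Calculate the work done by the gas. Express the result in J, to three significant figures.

W ≈ -16900 J

Adiabatic: TV^(γ−1) = const with γ = 5/3.
T₂ = T₁ (V₁/V₂)^(γ−1) = 620 × (29.4/8.68)^0.667 = 620 × 2.255 = 1398 K.
W_by = nCᵥ(T₁ − T₂) = (1.74)(12.47)(620 − 1398) = -16889 J.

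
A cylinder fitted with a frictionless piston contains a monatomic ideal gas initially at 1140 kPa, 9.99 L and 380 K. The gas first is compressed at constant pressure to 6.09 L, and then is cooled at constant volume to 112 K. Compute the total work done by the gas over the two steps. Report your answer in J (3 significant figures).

W_total ≈ -4450 J

Step 1 (isobaric): W = PΔV = (1140 kPa)(6.09 − 9.99 L) = -4446 J.
Step 2 (isochoric): W = 0 (constant volume).
W_total = -4446 + 0 = -4446 J.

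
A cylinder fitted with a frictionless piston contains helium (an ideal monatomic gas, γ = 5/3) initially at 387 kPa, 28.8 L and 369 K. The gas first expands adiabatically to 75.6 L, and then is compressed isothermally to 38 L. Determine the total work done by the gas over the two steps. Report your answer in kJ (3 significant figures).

Step 1 (adiabatic): W = (P₁V₁ − P₂V₂)/(γ−1) = (11146 − 5857)/0.667 = 7933 J.
After step 1: P = 77.48 kPa, V = 75.6 L, T = 193.9 K.
Step 2 (isothermal): W = P₁V₁ ln(V₂/V₁) = (5857) ln(38/75.6) = -4029 J.
W_total = 7933 − 4029 = 3904 J.

W_total ≈ 3.90 kJ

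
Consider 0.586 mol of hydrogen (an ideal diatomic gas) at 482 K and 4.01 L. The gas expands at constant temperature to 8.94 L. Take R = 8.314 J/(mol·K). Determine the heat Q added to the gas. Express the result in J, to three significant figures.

Q ≈ 1880 J

Isothermal ⇒ ΔU = 0, so Q = W = nRT ln(V₂/V₁).
Q = (0.586)(8.314)(482) ln(8.94/4.01) = 2348 × 0.8017 = 1883 J.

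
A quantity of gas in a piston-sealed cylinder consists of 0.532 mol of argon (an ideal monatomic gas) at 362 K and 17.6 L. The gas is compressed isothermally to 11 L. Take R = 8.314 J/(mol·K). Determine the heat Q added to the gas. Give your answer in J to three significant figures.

Isothermal ⇒ ΔU = 0, so Q = W = nRT ln(V₂/V₁).
Q = (0.532)(8.314)(362) ln(11/17.6) = 1601 × -0.47 = -752.5 J.

Q ≈ -753 J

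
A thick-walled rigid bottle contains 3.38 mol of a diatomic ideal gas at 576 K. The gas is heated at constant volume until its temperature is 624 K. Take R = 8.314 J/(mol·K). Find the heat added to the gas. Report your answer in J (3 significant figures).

Q ≈ 3370 J

Constant volume ⇒ W = 0, so Q = ΔU = nCᵥΔT with Cᵥ = 5R/2 = 20.79 J/(mol·K).
ΔU = (3.38)(20.79)(624 − 576) = 3372 J.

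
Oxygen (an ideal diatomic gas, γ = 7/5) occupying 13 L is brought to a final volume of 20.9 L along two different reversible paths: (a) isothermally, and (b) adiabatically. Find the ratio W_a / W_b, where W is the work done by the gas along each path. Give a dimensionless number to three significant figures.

Path (a) isothermal: W = P₁V₁ ln(V₂/V₁) → W_a/(P₁V₁) = 0.4748.
Path (b) adiabatic: W = P₁V₁(1 − (V₁/V₂)^(γ−1))/(γ−1) → W_b/(P₁V₁) = 0.4324.
W_a / W_b = 0.4748 / 0.4324 = 1.098.

W_a / W_b ≈ 1.10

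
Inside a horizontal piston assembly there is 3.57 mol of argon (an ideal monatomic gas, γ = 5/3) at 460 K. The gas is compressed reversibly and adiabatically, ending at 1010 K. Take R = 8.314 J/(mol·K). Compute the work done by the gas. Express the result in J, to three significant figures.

Adiabatic ⇒ Q = 0, so W_by = −ΔU = nCᵥ(T₁ − T₂).
Cᵥ = 3R/2 = 12.47 J/(mol·K).
W = (3.57)(12.47)(460 − 1010) = -24487 J.

W ≈ -24500 J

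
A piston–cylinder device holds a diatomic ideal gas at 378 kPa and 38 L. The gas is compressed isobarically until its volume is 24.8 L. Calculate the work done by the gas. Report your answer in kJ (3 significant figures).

Isobaric: W = P ΔV.
W = (378 kPa)(24.8 − 38 L) = (378)(-13.2) = -4990 J.

W ≈ -4.99 kJ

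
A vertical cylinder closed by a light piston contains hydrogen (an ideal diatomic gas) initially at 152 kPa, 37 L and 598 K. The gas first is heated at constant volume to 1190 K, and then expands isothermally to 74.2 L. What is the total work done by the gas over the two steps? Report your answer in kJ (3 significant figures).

Step 1 (isochoric): W = 0 (constant volume).
After step 1: P = 302.5 kPa (V unchanged).
Step 2 (isothermal): W = P₁V₁ ln(V₂/V₁) = (11192) ln(74.2/37) = 7788 J.
W_total = 0 + 7788 = 7788 J.

W_total ≈ 7.79 kJ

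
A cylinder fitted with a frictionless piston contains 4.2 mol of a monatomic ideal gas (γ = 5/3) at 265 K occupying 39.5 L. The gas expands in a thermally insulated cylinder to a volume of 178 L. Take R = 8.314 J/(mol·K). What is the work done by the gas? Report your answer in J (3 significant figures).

W ≈ 8790 J

Adiabatic: TV^(γ−1) = const with γ = 5/3.
T₂ = T₁ (V₁/V₂)^(γ−1) = 265 × (39.5/178)^0.667 = 265 × 0.3665 = 97.13 K.
W_by = nCᵥ(T₁ − T₂) = (4.2)(12.47)(265 − 97.13) = 8793 J.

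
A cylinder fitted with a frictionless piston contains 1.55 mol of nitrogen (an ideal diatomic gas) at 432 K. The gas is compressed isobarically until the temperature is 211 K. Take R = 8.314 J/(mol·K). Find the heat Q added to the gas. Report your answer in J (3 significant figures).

Q ≈ -9970 J

Isobaric: W = nRΔT = (1.55)(8.314)(-221) = -2848 J.
ΔU = nCᵥΔT with Cᵥ = 5R/2: ΔU = (1.55)(20.79)(-221) = -7120 J.
Q = ΔU + W = -7120 − 2848 = -9968 J.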